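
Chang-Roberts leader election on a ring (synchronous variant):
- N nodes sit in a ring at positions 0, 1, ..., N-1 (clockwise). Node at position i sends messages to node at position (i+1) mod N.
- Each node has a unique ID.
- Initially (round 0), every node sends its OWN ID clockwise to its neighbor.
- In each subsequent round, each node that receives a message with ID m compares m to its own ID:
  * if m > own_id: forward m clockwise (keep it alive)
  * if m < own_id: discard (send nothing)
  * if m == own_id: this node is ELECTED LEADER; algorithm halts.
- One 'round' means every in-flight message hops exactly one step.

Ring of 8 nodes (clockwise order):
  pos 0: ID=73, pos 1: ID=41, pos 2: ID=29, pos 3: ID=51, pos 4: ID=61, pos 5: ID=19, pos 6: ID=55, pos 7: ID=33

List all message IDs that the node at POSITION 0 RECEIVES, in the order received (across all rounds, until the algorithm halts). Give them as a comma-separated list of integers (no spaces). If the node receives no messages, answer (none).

Round 1: pos1(id41) recv 73: fwd; pos2(id29) recv 41: fwd; pos3(id51) recv 29: drop; pos4(id61) recv 51: drop; pos5(id19) recv 61: fwd; pos6(id55) recv 19: drop; pos7(id33) recv 55: fwd; pos0(id73) recv 33: drop
Round 2: pos2(id29) recv 73: fwd; pos3(id51) recv 41: drop; pos6(id55) recv 61: fwd; pos0(id73) recv 55: drop
Round 3: pos3(id51) recv 73: fwd; pos7(id33) recv 61: fwd
Round 4: pos4(id61) recv 73: fwd; pos0(id73) recv 61: drop
Round 5: pos5(id19) recv 73: fwd
Round 6: pos6(id55) recv 73: fwd
Round 7: pos7(id33) recv 73: fwd
Round 8: pos0(id73) recv 73: ELECTED

Answer: 33,55,61,73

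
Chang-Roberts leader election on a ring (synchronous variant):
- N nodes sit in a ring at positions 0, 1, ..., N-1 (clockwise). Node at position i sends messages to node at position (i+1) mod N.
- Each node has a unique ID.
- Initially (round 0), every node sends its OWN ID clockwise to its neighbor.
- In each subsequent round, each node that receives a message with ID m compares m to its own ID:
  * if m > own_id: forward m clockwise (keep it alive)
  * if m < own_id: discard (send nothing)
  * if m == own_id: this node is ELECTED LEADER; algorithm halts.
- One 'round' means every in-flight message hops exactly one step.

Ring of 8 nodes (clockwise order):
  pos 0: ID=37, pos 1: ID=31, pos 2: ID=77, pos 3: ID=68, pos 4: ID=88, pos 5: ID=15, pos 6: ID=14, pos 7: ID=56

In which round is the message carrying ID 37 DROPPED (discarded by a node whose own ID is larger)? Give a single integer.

Answer: 2

Derivation:
Round 1: pos1(id31) recv 37: fwd; pos2(id77) recv 31: drop; pos3(id68) recv 77: fwd; pos4(id88) recv 68: drop; pos5(id15) recv 88: fwd; pos6(id14) recv 15: fwd; pos7(id56) recv 14: drop; pos0(id37) recv 56: fwd
Round 2: pos2(id77) recv 37: drop; pos4(id88) recv 77: drop; pos6(id14) recv 88: fwd; pos7(id56) recv 15: drop; pos1(id31) recv 56: fwd
Round 3: pos7(id56) recv 88: fwd; pos2(id77) recv 56: drop
Round 4: pos0(id37) recv 88: fwd
Round 5: pos1(id31) recv 88: fwd
Round 6: pos2(id77) recv 88: fwd
Round 7: pos3(id68) recv 88: fwd
Round 8: pos4(id88) recv 88: ELECTED
Message ID 37 originates at pos 0; dropped at pos 2 in round 2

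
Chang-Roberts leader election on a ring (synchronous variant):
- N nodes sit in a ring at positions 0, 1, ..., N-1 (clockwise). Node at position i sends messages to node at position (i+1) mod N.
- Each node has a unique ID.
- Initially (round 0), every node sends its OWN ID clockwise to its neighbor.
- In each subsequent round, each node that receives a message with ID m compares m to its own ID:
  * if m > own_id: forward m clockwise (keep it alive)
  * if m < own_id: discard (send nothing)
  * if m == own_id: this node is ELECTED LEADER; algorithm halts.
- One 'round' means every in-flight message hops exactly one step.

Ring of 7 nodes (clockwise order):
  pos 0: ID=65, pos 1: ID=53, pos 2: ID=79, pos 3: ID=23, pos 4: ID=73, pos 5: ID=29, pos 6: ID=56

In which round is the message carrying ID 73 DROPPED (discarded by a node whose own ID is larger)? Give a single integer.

Round 1: pos1(id53) recv 65: fwd; pos2(id79) recv 53: drop; pos3(id23) recv 79: fwd; pos4(id73) recv 23: drop; pos5(id29) recv 73: fwd; pos6(id56) recv 29: drop; pos0(id65) recv 56: drop
Round 2: pos2(id79) recv 65: drop; pos4(id73) recv 79: fwd; pos6(id56) recv 73: fwd
Round 3: pos5(id29) recv 79: fwd; pos0(id65) recv 73: fwd
Round 4: pos6(id56) recv 79: fwd; pos1(id53) recv 73: fwd
Round 5: pos0(id65) recv 79: fwd; pos2(id79) recv 73: drop
Round 6: pos1(id53) recv 79: fwd
Round 7: pos2(id79) recv 79: ELECTED
Message ID 73 originates at pos 4; dropped at pos 2 in round 5

Answer: 5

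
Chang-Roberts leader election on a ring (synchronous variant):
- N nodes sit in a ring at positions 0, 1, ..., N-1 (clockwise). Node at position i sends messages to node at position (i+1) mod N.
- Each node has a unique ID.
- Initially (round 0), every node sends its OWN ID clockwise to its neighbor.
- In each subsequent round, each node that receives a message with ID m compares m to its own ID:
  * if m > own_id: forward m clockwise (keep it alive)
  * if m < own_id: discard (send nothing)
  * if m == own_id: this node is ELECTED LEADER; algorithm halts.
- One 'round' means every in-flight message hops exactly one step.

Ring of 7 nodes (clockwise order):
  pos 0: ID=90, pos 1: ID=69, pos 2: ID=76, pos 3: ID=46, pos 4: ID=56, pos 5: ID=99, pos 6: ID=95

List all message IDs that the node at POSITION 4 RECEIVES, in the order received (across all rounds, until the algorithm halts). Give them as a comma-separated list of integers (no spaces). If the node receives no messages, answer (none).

Round 1: pos1(id69) recv 90: fwd; pos2(id76) recv 69: drop; pos3(id46) recv 76: fwd; pos4(id56) recv 46: drop; pos5(id99) recv 56: drop; pos6(id95) recv 99: fwd; pos0(id90) recv 95: fwd
Round 2: pos2(id76) recv 90: fwd; pos4(id56) recv 76: fwd; pos0(id90) recv 99: fwd; pos1(id69) recv 95: fwd
Round 3: pos3(id46) recv 90: fwd; pos5(id99) recv 76: drop; pos1(id69) recv 99: fwd; pos2(id76) recv 95: fwd
Round 4: pos4(id56) recv 90: fwd; pos2(id76) recv 99: fwd; pos3(id46) recv 95: fwd
Round 5: pos5(id99) recv 90: drop; pos3(id46) recv 99: fwd; pos4(id56) recv 95: fwd
Round 6: pos4(id56) recv 99: fwd; pos5(id99) recv 95: drop
Round 7: pos5(id99) recv 99: ELECTED

Answer: 46,76,90,95,99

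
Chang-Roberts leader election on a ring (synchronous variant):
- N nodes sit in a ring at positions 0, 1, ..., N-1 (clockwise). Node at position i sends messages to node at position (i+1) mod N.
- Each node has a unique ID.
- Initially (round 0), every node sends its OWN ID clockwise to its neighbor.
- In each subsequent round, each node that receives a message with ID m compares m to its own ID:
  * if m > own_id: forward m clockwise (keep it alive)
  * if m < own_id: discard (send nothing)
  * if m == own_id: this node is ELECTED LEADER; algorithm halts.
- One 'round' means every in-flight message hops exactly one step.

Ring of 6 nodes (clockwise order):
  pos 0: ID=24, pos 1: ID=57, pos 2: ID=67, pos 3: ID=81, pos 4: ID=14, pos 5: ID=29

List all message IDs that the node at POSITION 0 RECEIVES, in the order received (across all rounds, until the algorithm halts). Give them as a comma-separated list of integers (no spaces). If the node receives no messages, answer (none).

Round 1: pos1(id57) recv 24: drop; pos2(id67) recv 57: drop; pos3(id81) recv 67: drop; pos4(id14) recv 81: fwd; pos5(id29) recv 14: drop; pos0(id24) recv 29: fwd
Round 2: pos5(id29) recv 81: fwd; pos1(id57) recv 29: drop
Round 3: pos0(id24) recv 81: fwd
Round 4: pos1(id57) recv 81: fwd
Round 5: pos2(id67) recv 81: fwd
Round 6: pos3(id81) recv 81: ELECTED

Answer: 29,81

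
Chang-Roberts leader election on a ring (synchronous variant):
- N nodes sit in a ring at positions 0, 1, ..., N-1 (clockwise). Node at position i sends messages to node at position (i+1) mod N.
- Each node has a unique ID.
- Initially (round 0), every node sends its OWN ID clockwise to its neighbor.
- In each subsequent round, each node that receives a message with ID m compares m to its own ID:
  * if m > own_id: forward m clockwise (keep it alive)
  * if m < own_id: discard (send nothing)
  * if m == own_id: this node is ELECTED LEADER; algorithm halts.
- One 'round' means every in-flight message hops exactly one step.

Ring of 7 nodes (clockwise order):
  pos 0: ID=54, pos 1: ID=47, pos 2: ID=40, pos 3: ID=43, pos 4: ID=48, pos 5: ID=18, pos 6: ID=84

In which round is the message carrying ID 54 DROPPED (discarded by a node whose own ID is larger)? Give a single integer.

Round 1: pos1(id47) recv 54: fwd; pos2(id40) recv 47: fwd; pos3(id43) recv 40: drop; pos4(id48) recv 43: drop; pos5(id18) recv 48: fwd; pos6(id84) recv 18: drop; pos0(id54) recv 84: fwd
Round 2: pos2(id40) recv 54: fwd; pos3(id43) recv 47: fwd; pos6(id84) recv 48: drop; pos1(id47) recv 84: fwd
Round 3: pos3(id43) recv 54: fwd; pos4(id48) recv 47: drop; pos2(id40) recv 84: fwd
Round 4: pos4(id48) recv 54: fwd; pos3(id43) recv 84: fwd
Round 5: pos5(id18) recv 54: fwd; pos4(id48) recv 84: fwd
Round 6: pos6(id84) recv 54: drop; pos5(id18) recv 84: fwd
Round 7: pos6(id84) recv 84: ELECTED
Message ID 54 originates at pos 0; dropped at pos 6 in round 6

Answer: 6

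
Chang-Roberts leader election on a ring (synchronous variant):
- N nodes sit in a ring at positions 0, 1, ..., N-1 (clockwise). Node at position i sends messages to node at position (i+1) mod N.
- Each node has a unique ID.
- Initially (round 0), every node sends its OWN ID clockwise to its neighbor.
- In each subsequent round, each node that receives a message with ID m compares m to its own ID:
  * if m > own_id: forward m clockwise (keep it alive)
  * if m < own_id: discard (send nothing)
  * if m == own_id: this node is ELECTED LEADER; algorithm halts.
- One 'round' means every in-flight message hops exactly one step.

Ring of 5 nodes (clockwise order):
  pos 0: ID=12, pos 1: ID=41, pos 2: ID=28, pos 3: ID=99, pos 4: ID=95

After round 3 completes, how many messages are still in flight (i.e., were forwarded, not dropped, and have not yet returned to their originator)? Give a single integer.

Answer: 2

Derivation:
Round 1: pos1(id41) recv 12: drop; pos2(id28) recv 41: fwd; pos3(id99) recv 28: drop; pos4(id95) recv 99: fwd; pos0(id12) recv 95: fwd
Round 2: pos3(id99) recv 41: drop; pos0(id12) recv 99: fwd; pos1(id41) recv 95: fwd
Round 3: pos1(id41) recv 99: fwd; pos2(id28) recv 95: fwd
After round 3: 2 messages still in flight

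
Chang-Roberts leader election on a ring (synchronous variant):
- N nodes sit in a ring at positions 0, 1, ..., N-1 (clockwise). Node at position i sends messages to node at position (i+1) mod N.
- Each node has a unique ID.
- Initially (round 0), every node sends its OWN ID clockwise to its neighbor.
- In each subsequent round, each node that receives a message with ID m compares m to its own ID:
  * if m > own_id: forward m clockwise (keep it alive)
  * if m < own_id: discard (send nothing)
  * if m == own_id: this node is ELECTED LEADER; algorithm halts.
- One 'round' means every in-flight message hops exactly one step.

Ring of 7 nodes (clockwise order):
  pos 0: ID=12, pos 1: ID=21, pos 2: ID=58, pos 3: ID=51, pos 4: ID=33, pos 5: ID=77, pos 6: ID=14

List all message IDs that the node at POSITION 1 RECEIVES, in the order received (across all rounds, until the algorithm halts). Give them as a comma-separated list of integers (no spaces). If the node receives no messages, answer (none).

Round 1: pos1(id21) recv 12: drop; pos2(id58) recv 21: drop; pos3(id51) recv 58: fwd; pos4(id33) recv 51: fwd; pos5(id77) recv 33: drop; pos6(id14) recv 77: fwd; pos0(id12) recv 14: fwd
Round 2: pos4(id33) recv 58: fwd; pos5(id77) recv 51: drop; pos0(id12) recv 77: fwd; pos1(id21) recv 14: drop
Round 3: pos5(id77) recv 58: drop; pos1(id21) recv 77: fwd
Round 4: pos2(id58) recv 77: fwd
Round 5: pos3(id51) recv 77: fwd
Round 6: pos4(id33) recv 77: fwd
Round 7: pos5(id77) recv 77: ELECTED

Answer: 12,14,77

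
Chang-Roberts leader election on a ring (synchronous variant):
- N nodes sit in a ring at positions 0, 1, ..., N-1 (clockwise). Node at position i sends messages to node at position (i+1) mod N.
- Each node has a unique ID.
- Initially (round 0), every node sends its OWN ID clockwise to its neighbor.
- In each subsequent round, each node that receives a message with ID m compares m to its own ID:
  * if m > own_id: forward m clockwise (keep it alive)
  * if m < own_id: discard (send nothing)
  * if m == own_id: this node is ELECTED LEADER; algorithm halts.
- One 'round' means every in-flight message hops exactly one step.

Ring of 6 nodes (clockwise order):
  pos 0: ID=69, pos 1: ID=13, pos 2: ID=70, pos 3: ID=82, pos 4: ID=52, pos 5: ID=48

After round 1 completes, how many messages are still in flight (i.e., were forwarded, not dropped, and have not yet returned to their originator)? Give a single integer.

Answer: 3

Derivation:
Round 1: pos1(id13) recv 69: fwd; pos2(id70) recv 13: drop; pos3(id82) recv 70: drop; pos4(id52) recv 82: fwd; pos5(id48) recv 52: fwd; pos0(id69) recv 48: drop
After round 1: 3 messages still in flight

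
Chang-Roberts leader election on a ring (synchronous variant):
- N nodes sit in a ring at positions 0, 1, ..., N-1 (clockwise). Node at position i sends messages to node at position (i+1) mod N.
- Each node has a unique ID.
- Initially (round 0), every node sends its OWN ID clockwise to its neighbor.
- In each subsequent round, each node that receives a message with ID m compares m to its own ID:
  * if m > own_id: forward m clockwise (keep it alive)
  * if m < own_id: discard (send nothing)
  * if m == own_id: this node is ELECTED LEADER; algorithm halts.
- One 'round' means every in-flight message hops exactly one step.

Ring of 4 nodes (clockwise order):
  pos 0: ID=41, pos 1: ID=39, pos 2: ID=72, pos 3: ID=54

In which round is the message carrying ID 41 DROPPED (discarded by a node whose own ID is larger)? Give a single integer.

Answer: 2

Derivation:
Round 1: pos1(id39) recv 41: fwd; pos2(id72) recv 39: drop; pos3(id54) recv 72: fwd; pos0(id41) recv 54: fwd
Round 2: pos2(id72) recv 41: drop; pos0(id41) recv 72: fwd; pos1(id39) recv 54: fwd
Round 3: pos1(id39) recv 72: fwd; pos2(id72) recv 54: drop
Round 4: pos2(id72) recv 72: ELECTED
Message ID 41 originates at pos 0; dropped at pos 2 in round 2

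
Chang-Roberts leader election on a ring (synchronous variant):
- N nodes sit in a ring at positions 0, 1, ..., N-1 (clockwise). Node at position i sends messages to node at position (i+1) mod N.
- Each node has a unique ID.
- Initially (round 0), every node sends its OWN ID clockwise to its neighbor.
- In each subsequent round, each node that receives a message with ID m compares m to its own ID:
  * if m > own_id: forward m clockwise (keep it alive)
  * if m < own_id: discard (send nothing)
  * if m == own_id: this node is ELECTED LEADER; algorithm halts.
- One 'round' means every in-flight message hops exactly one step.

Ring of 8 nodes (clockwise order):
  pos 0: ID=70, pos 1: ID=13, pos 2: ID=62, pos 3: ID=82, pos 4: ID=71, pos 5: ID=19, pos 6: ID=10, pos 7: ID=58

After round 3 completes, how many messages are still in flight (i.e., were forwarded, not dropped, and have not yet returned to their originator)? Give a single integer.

Answer: 2

Derivation:
Round 1: pos1(id13) recv 70: fwd; pos2(id62) recv 13: drop; pos3(id82) recv 62: drop; pos4(id71) recv 82: fwd; pos5(id19) recv 71: fwd; pos6(id10) recv 19: fwd; pos7(id58) recv 10: drop; pos0(id70) recv 58: drop
Round 2: pos2(id62) recv 70: fwd; pos5(id19) recv 82: fwd; pos6(id10) recv 71: fwd; pos7(id58) recv 19: drop
Round 3: pos3(id82) recv 70: drop; pos6(id10) recv 82: fwd; pos7(id58) recv 71: fwd
After round 3: 2 messages still in flight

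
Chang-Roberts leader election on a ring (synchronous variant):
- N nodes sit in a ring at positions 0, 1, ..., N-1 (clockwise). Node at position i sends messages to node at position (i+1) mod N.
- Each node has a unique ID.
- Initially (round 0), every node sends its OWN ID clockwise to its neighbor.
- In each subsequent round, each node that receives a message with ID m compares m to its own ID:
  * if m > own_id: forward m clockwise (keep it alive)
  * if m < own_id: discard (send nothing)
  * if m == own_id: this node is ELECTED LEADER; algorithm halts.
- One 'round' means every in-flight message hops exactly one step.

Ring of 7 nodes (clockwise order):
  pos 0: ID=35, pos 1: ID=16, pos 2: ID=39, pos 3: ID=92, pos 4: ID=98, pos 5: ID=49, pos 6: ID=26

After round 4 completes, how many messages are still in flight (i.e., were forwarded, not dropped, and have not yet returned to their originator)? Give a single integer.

Round 1: pos1(id16) recv 35: fwd; pos2(id39) recv 16: drop; pos3(id92) recv 39: drop; pos4(id98) recv 92: drop; pos5(id49) recv 98: fwd; pos6(id26) recv 49: fwd; pos0(id35) recv 26: drop
Round 2: pos2(id39) recv 35: drop; pos6(id26) recv 98: fwd; pos0(id35) recv 49: fwd
Round 3: pos0(id35) recv 98: fwd; pos1(id16) recv 49: fwd
Round 4: pos1(id16) recv 98: fwd; pos2(id39) recv 49: fwd
After round 4: 2 messages still in flight

Answer: 2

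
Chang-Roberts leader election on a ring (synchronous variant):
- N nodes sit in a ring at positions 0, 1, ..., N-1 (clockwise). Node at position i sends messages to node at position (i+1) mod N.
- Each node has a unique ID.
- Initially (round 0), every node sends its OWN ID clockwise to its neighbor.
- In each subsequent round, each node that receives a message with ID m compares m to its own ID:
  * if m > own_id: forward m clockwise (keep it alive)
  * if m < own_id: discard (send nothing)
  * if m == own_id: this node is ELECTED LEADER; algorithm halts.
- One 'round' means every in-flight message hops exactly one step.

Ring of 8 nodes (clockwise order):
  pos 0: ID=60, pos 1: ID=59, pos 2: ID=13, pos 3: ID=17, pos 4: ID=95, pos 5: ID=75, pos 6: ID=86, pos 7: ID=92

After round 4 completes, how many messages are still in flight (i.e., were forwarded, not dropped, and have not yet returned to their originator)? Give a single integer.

Answer: 2

Derivation:
Round 1: pos1(id59) recv 60: fwd; pos2(id13) recv 59: fwd; pos3(id17) recv 13: drop; pos4(id95) recv 17: drop; pos5(id75) recv 95: fwd; pos6(id86) recv 75: drop; pos7(id92) recv 86: drop; pos0(id60) recv 92: fwd
Round 2: pos2(id13) recv 60: fwd; pos3(id17) recv 59: fwd; pos6(id86) recv 95: fwd; pos1(id59) recv 92: fwd
Round 3: pos3(id17) recv 60: fwd; pos4(id95) recv 59: drop; pos7(id92) recv 95: fwd; pos2(id13) recv 92: fwd
Round 4: pos4(id95) recv 60: drop; pos0(id60) recv 95: fwd; pos3(id17) recv 92: fwd
After round 4: 2 messages still in flight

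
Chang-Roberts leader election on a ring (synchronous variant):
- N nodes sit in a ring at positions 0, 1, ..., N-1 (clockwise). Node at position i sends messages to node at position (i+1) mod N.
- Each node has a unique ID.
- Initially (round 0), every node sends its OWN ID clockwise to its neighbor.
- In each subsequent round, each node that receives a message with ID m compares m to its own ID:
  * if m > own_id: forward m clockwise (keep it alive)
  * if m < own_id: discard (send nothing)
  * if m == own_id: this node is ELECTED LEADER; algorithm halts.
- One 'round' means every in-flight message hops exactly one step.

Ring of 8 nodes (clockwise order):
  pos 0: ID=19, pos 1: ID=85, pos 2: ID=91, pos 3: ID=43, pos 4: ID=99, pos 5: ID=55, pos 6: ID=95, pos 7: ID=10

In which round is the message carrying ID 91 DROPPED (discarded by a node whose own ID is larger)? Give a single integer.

Answer: 2

Derivation:
Round 1: pos1(id85) recv 19: drop; pos2(id91) recv 85: drop; pos3(id43) recv 91: fwd; pos4(id99) recv 43: drop; pos5(id55) recv 99: fwd; pos6(id95) recv 55: drop; pos7(id10) recv 95: fwd; pos0(id19) recv 10: drop
Round 2: pos4(id99) recv 91: drop; pos6(id95) recv 99: fwd; pos0(id19) recv 95: fwd
Round 3: pos7(id10) recv 99: fwd; pos1(id85) recv 95: fwd
Round 4: pos0(id19) recv 99: fwd; pos2(id91) recv 95: fwd
Round 5: pos1(id85) recv 99: fwd; pos3(id43) recv 95: fwd
Round 6: pos2(id91) recv 99: fwd; pos4(id99) recv 95: drop
Round 7: pos3(id43) recv 99: fwd
Round 8: pos4(id99) recv 99: ELECTED
Message ID 91 originates at pos 2; dropped at pos 4 in round 2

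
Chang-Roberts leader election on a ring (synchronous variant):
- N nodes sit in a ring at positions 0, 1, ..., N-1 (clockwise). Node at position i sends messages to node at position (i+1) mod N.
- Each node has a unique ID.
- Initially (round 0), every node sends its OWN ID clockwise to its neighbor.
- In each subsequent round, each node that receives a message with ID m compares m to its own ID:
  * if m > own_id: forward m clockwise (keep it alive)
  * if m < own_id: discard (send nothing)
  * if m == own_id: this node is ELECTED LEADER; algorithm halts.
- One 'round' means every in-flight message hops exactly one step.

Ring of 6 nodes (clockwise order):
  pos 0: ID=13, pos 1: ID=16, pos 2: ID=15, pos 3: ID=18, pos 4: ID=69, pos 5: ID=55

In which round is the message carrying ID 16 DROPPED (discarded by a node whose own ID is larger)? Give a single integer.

Answer: 2

Derivation:
Round 1: pos1(id16) recv 13: drop; pos2(id15) recv 16: fwd; pos3(id18) recv 15: drop; pos4(id69) recv 18: drop; pos5(id55) recv 69: fwd; pos0(id13) recv 55: fwd
Round 2: pos3(id18) recv 16: drop; pos0(id13) recv 69: fwd; pos1(id16) recv 55: fwd
Round 3: pos1(id16) recv 69: fwd; pos2(id15) recv 55: fwd
Round 4: pos2(id15) recv 69: fwd; pos3(id18) recv 55: fwd
Round 5: pos3(id18) recv 69: fwd; pos4(id69) recv 55: drop
Round 6: pos4(id69) recv 69: ELECTED
Message ID 16 originates at pos 1; dropped at pos 3 in round 2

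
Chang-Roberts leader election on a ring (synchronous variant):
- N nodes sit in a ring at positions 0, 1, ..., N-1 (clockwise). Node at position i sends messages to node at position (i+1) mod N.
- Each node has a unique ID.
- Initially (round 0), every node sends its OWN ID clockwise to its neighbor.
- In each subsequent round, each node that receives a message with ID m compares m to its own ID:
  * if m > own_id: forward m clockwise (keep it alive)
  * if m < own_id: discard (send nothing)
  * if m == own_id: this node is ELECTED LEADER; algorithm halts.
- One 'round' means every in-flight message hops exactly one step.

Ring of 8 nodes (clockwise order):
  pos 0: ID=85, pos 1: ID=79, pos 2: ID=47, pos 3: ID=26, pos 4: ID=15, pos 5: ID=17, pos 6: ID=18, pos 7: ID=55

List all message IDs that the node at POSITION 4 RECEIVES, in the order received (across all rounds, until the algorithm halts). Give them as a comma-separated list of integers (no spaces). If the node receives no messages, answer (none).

Round 1: pos1(id79) recv 85: fwd; pos2(id47) recv 79: fwd; pos3(id26) recv 47: fwd; pos4(id15) recv 26: fwd; pos5(id17) recv 15: drop; pos6(id18) recv 17: drop; pos7(id55) recv 18: drop; pos0(id85) recv 55: drop
Round 2: pos2(id47) recv 85: fwd; pos3(id26) recv 79: fwd; pos4(id15) recv 47: fwd; pos5(id17) recv 26: fwd
Round 3: pos3(id26) recv 85: fwd; pos4(id15) recv 79: fwd; pos5(id17) recv 47: fwd; pos6(id18) recv 26: fwd
Round 4: pos4(id15) recv 85: fwd; pos5(id17) recv 79: fwd; pos6(id18) recv 47: fwd; pos7(id55) recv 26: drop
Round 5: pos5(id17) recv 85: fwd; pos6(id18) recv 79: fwd; pos7(id55) recv 47: drop
Round 6: pos6(id18) recv 85: fwd; pos7(id55) recv 79: fwd
Round 7: pos7(id55) recv 85: fwd; pos0(id85) recv 79: drop
Round 8: pos0(id85) recv 85: ELECTED

Answer: 26,47,79,85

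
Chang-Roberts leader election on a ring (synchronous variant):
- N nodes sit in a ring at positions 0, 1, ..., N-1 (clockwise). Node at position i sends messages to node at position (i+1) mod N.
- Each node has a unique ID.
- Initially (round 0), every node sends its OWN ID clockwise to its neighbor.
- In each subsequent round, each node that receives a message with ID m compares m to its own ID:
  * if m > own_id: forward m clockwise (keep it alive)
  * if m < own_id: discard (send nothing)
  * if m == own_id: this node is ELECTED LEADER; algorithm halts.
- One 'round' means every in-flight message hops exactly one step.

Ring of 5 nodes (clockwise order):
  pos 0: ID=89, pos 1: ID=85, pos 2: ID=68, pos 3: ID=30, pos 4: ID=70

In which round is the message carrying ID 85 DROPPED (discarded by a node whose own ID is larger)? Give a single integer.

Round 1: pos1(id85) recv 89: fwd; pos2(id68) recv 85: fwd; pos3(id30) recv 68: fwd; pos4(id70) recv 30: drop; pos0(id89) recv 70: drop
Round 2: pos2(id68) recv 89: fwd; pos3(id30) recv 85: fwd; pos4(id70) recv 68: drop
Round 3: pos3(id30) recv 89: fwd; pos4(id70) recv 85: fwd
Round 4: pos4(id70) recv 89: fwd; pos0(id89) recv 85: drop
Round 5: pos0(id89) recv 89: ELECTED
Message ID 85 originates at pos 1; dropped at pos 0 in round 4

Answer: 4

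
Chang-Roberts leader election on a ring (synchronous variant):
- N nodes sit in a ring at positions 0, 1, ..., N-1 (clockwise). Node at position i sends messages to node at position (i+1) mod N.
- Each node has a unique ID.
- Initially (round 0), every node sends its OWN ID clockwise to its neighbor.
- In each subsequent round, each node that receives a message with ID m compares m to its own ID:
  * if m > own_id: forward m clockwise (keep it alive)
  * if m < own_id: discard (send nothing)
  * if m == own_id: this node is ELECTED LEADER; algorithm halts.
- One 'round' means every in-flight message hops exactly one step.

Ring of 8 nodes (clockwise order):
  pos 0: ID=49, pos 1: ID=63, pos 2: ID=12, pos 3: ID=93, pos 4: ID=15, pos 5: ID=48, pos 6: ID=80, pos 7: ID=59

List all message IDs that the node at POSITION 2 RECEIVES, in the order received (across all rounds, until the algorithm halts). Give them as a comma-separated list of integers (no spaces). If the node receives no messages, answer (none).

Answer: 63,80,93

Derivation:
Round 1: pos1(id63) recv 49: drop; pos2(id12) recv 63: fwd; pos3(id93) recv 12: drop; pos4(id15) recv 93: fwd; pos5(id48) recv 15: drop; pos6(id80) recv 48: drop; pos7(id59) recv 80: fwd; pos0(id49) recv 59: fwd
Round 2: pos3(id93) recv 63: drop; pos5(id48) recv 93: fwd; pos0(id49) recv 80: fwd; pos1(id63) recv 59: drop
Round 3: pos6(id80) recv 93: fwd; pos1(id63) recv 80: fwd
Round 4: pos7(id59) recv 93: fwd; pos2(id12) recv 80: fwd
Round 5: pos0(id49) recv 93: fwd; pos3(id93) recv 80: drop
Round 6: pos1(id63) recv 93: fwd
Round 7: pos2(id12) recv 93: fwd
Round 8: pos3(id93) recv 93: ELECTED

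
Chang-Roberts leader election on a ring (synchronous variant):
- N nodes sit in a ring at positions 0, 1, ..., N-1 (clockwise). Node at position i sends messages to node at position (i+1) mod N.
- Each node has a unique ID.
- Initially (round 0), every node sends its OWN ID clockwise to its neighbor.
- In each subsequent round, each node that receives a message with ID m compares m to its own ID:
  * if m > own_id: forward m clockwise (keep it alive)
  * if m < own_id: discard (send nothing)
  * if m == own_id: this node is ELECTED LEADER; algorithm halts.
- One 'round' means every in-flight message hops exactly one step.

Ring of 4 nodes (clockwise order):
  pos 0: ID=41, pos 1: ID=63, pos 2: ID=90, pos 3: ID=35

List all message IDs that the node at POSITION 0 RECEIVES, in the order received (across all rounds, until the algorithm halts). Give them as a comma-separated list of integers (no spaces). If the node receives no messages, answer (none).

Round 1: pos1(id63) recv 41: drop; pos2(id90) recv 63: drop; pos3(id35) recv 90: fwd; pos0(id41) recv 35: drop
Round 2: pos0(id41) recv 90: fwd
Round 3: pos1(id63) recv 90: fwd
Round 4: pos2(id90) recv 90: ELECTED

Answer: 35,90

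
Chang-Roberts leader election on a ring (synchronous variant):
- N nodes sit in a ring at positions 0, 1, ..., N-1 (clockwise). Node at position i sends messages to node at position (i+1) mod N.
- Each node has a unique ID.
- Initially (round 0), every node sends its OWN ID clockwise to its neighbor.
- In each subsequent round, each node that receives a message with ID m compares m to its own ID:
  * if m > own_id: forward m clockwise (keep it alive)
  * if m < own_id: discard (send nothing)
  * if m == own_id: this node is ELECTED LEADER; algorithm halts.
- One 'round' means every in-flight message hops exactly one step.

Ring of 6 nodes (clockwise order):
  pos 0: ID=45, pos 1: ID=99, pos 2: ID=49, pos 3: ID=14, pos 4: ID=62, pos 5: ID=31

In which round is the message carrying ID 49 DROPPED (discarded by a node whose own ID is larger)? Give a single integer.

Round 1: pos1(id99) recv 45: drop; pos2(id49) recv 99: fwd; pos3(id14) recv 49: fwd; pos4(id62) recv 14: drop; pos5(id31) recv 62: fwd; pos0(id45) recv 31: drop
Round 2: pos3(id14) recv 99: fwd; pos4(id62) recv 49: drop; pos0(id45) recv 62: fwd
Round 3: pos4(id62) recv 99: fwd; pos1(id99) recv 62: drop
Round 4: pos5(id31) recv 99: fwd
Round 5: pos0(id45) recv 99: fwd
Round 6: pos1(id99) recv 99: ELECTED
Message ID 49 originates at pos 2; dropped at pos 4 in round 2

Answer: 2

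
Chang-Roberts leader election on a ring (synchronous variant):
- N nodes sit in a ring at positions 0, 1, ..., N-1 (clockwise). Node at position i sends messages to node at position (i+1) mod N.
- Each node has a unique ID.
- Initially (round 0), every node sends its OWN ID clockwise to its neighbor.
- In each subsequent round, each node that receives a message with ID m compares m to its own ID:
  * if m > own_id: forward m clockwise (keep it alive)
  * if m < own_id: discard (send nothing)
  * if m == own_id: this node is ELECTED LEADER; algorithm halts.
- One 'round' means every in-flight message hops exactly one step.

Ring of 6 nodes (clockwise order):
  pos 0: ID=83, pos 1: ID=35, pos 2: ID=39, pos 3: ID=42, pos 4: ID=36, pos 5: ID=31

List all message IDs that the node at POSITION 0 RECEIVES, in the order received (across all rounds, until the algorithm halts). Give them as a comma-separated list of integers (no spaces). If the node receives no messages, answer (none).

Round 1: pos1(id35) recv 83: fwd; pos2(id39) recv 35: drop; pos3(id42) recv 39: drop; pos4(id36) recv 42: fwd; pos5(id31) recv 36: fwd; pos0(id83) recv 31: drop
Round 2: pos2(id39) recv 83: fwd; pos5(id31) recv 42: fwd; pos0(id83) recv 36: drop
Round 3: pos3(id42) recv 83: fwd; pos0(id83) recv 42: drop
Round 4: pos4(id36) recv 83: fwd
Round 5: pos5(id31) recv 83: fwd
Round 6: pos0(id83) recv 83: ELECTED

Answer: 31,36,42,83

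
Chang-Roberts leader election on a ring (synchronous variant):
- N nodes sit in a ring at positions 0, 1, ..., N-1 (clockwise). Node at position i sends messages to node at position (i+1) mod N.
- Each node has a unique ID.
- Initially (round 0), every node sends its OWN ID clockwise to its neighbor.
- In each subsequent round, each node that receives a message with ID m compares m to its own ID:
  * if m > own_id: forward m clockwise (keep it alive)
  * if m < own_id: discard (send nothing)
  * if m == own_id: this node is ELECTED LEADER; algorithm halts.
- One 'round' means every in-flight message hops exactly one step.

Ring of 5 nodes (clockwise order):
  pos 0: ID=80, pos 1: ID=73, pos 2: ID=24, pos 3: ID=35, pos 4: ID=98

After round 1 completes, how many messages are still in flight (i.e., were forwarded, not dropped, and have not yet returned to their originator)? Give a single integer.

Round 1: pos1(id73) recv 80: fwd; pos2(id24) recv 73: fwd; pos3(id35) recv 24: drop; pos4(id98) recv 35: drop; pos0(id80) recv 98: fwd
After round 1: 3 messages still in flight

Answer: 3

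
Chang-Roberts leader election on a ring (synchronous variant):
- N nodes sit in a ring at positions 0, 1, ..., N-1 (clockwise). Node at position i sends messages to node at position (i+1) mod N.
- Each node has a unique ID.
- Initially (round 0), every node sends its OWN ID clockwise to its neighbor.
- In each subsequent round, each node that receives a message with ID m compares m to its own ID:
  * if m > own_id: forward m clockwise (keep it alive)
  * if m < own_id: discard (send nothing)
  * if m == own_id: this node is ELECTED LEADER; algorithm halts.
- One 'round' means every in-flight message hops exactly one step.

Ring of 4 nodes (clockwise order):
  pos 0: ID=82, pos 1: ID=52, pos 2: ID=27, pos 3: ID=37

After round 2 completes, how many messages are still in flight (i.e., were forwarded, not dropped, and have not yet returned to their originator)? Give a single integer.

Round 1: pos1(id52) recv 82: fwd; pos2(id27) recv 52: fwd; pos3(id37) recv 27: drop; pos0(id82) recv 37: drop
Round 2: pos2(id27) recv 82: fwd; pos3(id37) recv 52: fwd
After round 2: 2 messages still in flight

Answer: 2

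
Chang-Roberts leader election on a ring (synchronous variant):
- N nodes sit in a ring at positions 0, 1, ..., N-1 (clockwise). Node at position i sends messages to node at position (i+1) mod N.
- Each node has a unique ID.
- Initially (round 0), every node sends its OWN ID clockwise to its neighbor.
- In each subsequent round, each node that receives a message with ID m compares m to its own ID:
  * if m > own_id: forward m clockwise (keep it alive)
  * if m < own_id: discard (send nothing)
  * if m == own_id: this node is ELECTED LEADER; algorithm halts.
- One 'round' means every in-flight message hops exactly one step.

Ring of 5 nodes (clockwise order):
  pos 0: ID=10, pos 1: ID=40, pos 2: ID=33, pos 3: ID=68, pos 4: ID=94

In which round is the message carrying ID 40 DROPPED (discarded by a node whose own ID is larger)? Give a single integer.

Answer: 2

Derivation:
Round 1: pos1(id40) recv 10: drop; pos2(id33) recv 40: fwd; pos3(id68) recv 33: drop; pos4(id94) recv 68: drop; pos0(id10) recv 94: fwd
Round 2: pos3(id68) recv 40: drop; pos1(id40) recv 94: fwd
Round 3: pos2(id33) recv 94: fwd
Round 4: pos3(id68) recv 94: fwd
Round 5: pos4(id94) recv 94: ELECTED
Message ID 40 originates at pos 1; dropped at pos 3 in round 2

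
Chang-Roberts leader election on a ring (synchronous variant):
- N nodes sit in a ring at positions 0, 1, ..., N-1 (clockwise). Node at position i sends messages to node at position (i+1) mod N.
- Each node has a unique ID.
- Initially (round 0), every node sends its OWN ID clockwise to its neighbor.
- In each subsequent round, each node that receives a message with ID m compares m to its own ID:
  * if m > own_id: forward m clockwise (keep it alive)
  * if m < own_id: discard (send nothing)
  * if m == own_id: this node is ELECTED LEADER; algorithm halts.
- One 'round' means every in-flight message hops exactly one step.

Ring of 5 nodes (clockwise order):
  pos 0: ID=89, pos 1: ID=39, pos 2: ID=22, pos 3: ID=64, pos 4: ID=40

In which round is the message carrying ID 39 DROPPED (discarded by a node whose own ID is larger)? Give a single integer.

Round 1: pos1(id39) recv 89: fwd; pos2(id22) recv 39: fwd; pos3(id64) recv 22: drop; pos4(id40) recv 64: fwd; pos0(id89) recv 40: drop
Round 2: pos2(id22) recv 89: fwd; pos3(id64) recv 39: drop; pos0(id89) recv 64: drop
Round 3: pos3(id64) recv 89: fwd
Round 4: pos4(id40) recv 89: fwd
Round 5: pos0(id89) recv 89: ELECTED
Message ID 39 originates at pos 1; dropped at pos 3 in round 2

Answer: 2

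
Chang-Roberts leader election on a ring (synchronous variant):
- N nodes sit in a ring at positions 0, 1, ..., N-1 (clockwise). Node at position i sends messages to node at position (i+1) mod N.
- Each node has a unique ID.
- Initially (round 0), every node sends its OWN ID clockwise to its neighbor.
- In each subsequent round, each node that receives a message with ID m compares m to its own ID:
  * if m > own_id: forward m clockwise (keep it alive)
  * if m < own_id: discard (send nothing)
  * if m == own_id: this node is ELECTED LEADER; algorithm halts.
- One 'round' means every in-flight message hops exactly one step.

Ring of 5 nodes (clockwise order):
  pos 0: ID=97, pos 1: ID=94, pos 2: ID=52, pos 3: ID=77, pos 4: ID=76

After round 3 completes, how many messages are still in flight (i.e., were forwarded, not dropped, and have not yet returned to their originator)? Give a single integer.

Round 1: pos1(id94) recv 97: fwd; pos2(id52) recv 94: fwd; pos3(id77) recv 52: drop; pos4(id76) recv 77: fwd; pos0(id97) recv 76: drop
Round 2: pos2(id52) recv 97: fwd; pos3(id77) recv 94: fwd; pos0(id97) recv 77: drop
Round 3: pos3(id77) recv 97: fwd; pos4(id76) recv 94: fwd
After round 3: 2 messages still in flight

Answer: 2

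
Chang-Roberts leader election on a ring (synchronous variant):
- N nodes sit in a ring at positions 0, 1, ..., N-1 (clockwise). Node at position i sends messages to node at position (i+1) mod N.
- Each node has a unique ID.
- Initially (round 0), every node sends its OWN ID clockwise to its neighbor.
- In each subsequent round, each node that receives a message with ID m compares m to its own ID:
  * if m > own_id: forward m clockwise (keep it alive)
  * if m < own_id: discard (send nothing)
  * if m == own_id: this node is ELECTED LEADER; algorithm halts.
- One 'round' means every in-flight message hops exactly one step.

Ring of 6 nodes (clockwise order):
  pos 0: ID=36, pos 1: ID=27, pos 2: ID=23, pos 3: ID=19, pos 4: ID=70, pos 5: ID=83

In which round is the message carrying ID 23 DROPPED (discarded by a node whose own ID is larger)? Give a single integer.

Round 1: pos1(id27) recv 36: fwd; pos2(id23) recv 27: fwd; pos3(id19) recv 23: fwd; pos4(id70) recv 19: drop; pos5(id83) recv 70: drop; pos0(id36) recv 83: fwd
Round 2: pos2(id23) recv 36: fwd; pos3(id19) recv 27: fwd; pos4(id70) recv 23: drop; pos1(id27) recv 83: fwd
Round 3: pos3(id19) recv 36: fwd; pos4(id70) recv 27: drop; pos2(id23) recv 83: fwd
Round 4: pos4(id70) recv 36: drop; pos3(id19) recv 83: fwd
Round 5: pos4(id70) recv 83: fwd
Round 6: pos5(id83) recv 83: ELECTED
Message ID 23 originates at pos 2; dropped at pos 4 in round 2

Answer: 2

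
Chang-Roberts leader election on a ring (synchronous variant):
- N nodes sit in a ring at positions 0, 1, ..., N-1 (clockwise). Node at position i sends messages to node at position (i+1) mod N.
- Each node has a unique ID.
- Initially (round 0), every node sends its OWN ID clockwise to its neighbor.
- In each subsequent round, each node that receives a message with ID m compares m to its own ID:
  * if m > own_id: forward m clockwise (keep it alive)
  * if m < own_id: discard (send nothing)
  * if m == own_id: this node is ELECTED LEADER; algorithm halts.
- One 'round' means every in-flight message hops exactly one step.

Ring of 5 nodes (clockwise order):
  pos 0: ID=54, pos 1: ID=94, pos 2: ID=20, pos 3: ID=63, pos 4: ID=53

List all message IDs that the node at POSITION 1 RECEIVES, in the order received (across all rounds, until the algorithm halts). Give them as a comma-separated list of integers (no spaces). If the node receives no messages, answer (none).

Answer: 54,63,94

Derivation:
Round 1: pos1(id94) recv 54: drop; pos2(id20) recv 94: fwd; pos3(id63) recv 20: drop; pos4(id53) recv 63: fwd; pos0(id54) recv 53: drop
Round 2: pos3(id63) recv 94: fwd; pos0(id54) recv 63: fwd
Round 3: pos4(id53) recv 94: fwd; pos1(id94) recv 63: drop
Round 4: pos0(id54) recv 94: fwd
Round 5: pos1(id94) recv 94: ELECTED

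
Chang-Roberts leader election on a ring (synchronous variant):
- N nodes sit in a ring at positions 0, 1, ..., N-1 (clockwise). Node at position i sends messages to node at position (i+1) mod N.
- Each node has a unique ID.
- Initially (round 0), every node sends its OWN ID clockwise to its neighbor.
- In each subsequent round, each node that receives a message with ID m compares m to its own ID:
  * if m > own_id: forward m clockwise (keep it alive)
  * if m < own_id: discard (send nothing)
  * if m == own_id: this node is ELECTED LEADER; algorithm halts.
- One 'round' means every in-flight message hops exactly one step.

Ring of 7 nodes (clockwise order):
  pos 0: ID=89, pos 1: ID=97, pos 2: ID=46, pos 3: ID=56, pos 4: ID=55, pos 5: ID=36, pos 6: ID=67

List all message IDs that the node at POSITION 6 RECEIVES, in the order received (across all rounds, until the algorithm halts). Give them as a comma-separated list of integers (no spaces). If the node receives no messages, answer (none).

Answer: 36,55,56,97

Derivation:
Round 1: pos1(id97) recv 89: drop; pos2(id46) recv 97: fwd; pos3(id56) recv 46: drop; pos4(id55) recv 56: fwd; pos5(id36) recv 55: fwd; pos6(id67) recv 36: drop; pos0(id89) recv 67: drop
Round 2: pos3(id56) recv 97: fwd; pos5(id36) recv 56: fwd; pos6(id67) recv 55: drop
Round 3: pos4(id55) recv 97: fwd; pos6(id67) recv 56: drop
Round 4: pos5(id36) recv 97: fwd
Round 5: pos6(id67) recv 97: fwd
Round 6: pos0(id89) recv 97: fwd
Round 7: pos1(id97) recv 97: ELECTED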